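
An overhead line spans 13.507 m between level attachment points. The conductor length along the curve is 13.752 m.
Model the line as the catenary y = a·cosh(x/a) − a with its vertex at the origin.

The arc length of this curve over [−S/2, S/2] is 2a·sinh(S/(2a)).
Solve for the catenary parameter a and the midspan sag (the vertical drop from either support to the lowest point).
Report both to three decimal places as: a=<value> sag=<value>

a=20.527 sag=1.121

seed: a₀ = √(S³/(24(L−S))) = √(13.507³/(24·0.245)) = 20.471501
iter 1: u=0.329898  f(a)=+1.337e-03  f'(a)=-2.420e-02  a ← 20.471501 − (+1.337e-03/-2.420e-02) = 20.526741
iter 2: u=0.329010  f(a)=+5.430e-06  f'(a)=-2.400e-02  a ← 20.526741 − (+5.430e-06/-2.400e-02) = 20.526967
iter 3: u=0.329006  f(a)=+9.041e-11  f'(a)=-2.400e-02  a ← 20.526967 − (+9.041e-11/-2.400e-02) = 20.526967
iter 4: u=0.329006  f(a)=-1.776e-15  f'(a)=-2.400e-02  a ← 20.526967 − (-1.776e-15/-2.400e-02) = 20.526967
converged: |Δa| < 1e-12 after 4 iterations
sag = a·(cosh(S/(2a)) − 1) = 20.526967·(cosh(0.329006) − 1) = 1.121029
T_max/T_min = cosh(S/(2a)) = 1.054613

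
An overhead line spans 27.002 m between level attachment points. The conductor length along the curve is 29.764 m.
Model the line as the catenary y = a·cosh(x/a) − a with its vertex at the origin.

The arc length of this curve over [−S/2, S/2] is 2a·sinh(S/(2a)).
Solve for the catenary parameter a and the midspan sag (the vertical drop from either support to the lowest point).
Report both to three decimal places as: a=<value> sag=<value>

a=17.492 sag=5.474

seed: a₀ = √(S³/(24(L−S))) = √(27.002³/(24·2.762)) = 17.233617
iter 1: u=0.783411  f(a)=+8.601e-02  f'(a)=-3.406e-01  a ← 17.233617 − (+8.601e-02/-3.406e-01) = 17.486096
iter 2: u=0.772099  f(a)=+1.927e-03  f'(a)=-3.255e-01  a ← 17.486096 − (+1.927e-03/-3.255e-01) = 17.492014
iter 3: u=0.771838  f(a)=+1.016e-06  f'(a)=-3.252e-01  a ← 17.492014 − (+1.016e-06/-3.252e-01) = 17.492017
iter 4: u=0.771838  f(a)=+2.878e-13  f'(a)=-3.252e-01  a ← 17.492017 − (+2.878e-13/-3.252e-01) = 17.492017
converged: |Δa| < 1e-12 after 4 iterations
sag = a·(cosh(S/(2a)) − 1) = 17.492017·(cosh(0.771838) − 1) = 5.474145
T_max/T_min = cosh(S/(2a)) = 1.312951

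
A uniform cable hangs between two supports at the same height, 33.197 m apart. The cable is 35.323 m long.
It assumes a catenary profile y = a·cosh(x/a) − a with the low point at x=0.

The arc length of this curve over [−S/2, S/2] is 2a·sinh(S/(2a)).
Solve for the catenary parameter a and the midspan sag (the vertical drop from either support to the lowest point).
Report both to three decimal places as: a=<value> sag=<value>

seed: a₀ = √(S³/(24(L−S))) = √(33.197³/(24·2.126)) = 26.776944
iter 1: u=0.619880  f(a)=+4.122e-02  f'(a)=-1.650e-01  a ← 26.776944 − (+4.122e-02/-1.650e-01) = 27.026803
iter 2: u=0.614150  f(a)=+5.841e-04  f'(a)=-1.603e-01  a ← 27.026803 − (+5.841e-04/-1.603e-01) = 27.030446
iter 3: u=0.614067  f(a)=+1.210e-07  f'(a)=-1.603e-01  a ← 27.030446 − (+1.210e-07/-1.603e-01) = 27.030447
iter 4: u=0.614067  f(a)=+0.000e+00  f'(a)=-1.603e-01  a ← 27.030447 − (+0.000e+00/-1.603e-01) = 27.030447
converged: |Δa| < 1e-12 after 4 iterations
sag = a·(cosh(S/(2a)) − 1) = 27.030447·(cosh(0.614067) − 1) = 5.258462
T_max/T_min = cosh(S/(2a)) = 1.194538

a=27.030 sag=5.258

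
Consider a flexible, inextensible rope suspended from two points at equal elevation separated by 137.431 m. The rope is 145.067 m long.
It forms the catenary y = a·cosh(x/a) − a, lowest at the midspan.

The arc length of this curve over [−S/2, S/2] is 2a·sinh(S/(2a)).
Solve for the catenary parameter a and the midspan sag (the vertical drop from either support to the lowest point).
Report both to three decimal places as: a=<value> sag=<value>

seed: a₀ = √(S³/(24(L−S))) = √(137.431³/(24·7.636)) = 119.011377
iter 1: u=0.577386  f(a)=+1.283e-01  f'(a)=-1.327e-01  a ← 119.011377 − (+1.283e-01/-1.327e-01) = 119.978541
iter 2: u=0.572732  f(a)=+1.581e-03  f'(a)=-1.294e-01  a ← 119.978541 − (+1.581e-03/-1.294e-01) = 119.990757
iter 3: u=0.572673  f(a)=+2.466e-07  f'(a)=-1.294e-01  a ← 119.990757 − (+2.466e-07/-1.294e-01) = 119.990759
iter 4: u=0.572673  f(a)=+0.000e+00  f'(a)=-1.294e-01  a ← 119.990759 − (+0.000e+00/-1.294e-01) = 119.990759
converged: |Δa| < 1e-12 after 4 iterations
sag = a·(cosh(S/(2a)) − 1) = 119.990759·(cosh(0.572673) − 1) = 20.219408
T_max/T_min = cosh(S/(2a)) = 1.168508

a=119.991 sag=20.219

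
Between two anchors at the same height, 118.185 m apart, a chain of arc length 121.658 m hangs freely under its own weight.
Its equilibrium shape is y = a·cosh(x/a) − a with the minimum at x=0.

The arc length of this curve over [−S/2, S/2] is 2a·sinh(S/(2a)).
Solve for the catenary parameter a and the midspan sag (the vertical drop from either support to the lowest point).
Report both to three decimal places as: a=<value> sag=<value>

seed: a₀ = √(S³/(24(L−S))) = √(118.185³/(24·3.473)) = 140.729624
iter 1: u=0.419901  f(a)=+3.075e-02  f'(a)=-5.023e-02  a ← 140.729624 − (+3.075e-02/-5.023e-02) = 141.341699
iter 2: u=0.418083  f(a)=+2.017e-04  f'(a)=-4.958e-02  a ← 141.341699 − (+2.017e-04/-4.958e-02) = 141.345769
iter 3: u=0.418071  f(a)=+8.814e-09  f'(a)=-4.957e-02  a ← 141.345769 − (+8.814e-09/-4.957e-02) = 141.345769
iter 4: u=0.418071  f(a)=+1.421e-14  f'(a)=-4.957e-02  a ← 141.345769 − (+1.421e-14/-4.957e-02) = 141.345769
converged: |Δa| < 1e-12 after 4 iterations
sag = a·(cosh(S/(2a)) − 1) = 141.345769·(cosh(0.418071) − 1) = 12.533384
T_max/T_min = cosh(S/(2a)) = 1.088672

a=141.346 sag=12.533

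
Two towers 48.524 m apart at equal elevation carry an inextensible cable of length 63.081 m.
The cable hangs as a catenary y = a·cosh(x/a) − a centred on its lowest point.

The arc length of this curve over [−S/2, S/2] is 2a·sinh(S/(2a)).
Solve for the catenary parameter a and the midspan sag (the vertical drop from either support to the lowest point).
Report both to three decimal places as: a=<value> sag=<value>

seed: a₀ = √(S³/(24(L−S))) = √(48.524³/(24·14.557)) = 18.083951
iter 1: u=1.341632  f(a)=+1.368e+00  f'(a)=-1.919e+00  a ← 18.083951 − (+1.368e+00/-1.919e+00) = 18.796665
iter 2: u=1.290761  f(a)=+8.501e-02  f'(a)=-1.687e+00  a ← 18.796665 − (+8.501e-02/-1.687e+00) = 18.847052
iter 3: u=1.287310  f(a)=+3.766e-04  f'(a)=-1.672e+00  a ← 18.847052 − (+3.766e-04/-1.672e+00) = 18.847277
iter 4: u=1.287295  f(a)=+7.462e-09  f'(a)=-1.672e+00  a ← 18.847277 − (+7.462e-09/-1.672e+00) = 18.847277
iter 5: u=1.287295  f(a)=+7.105e-15  f'(a)=-1.672e+00  a ← 18.847277 − (+7.105e-15/-1.672e+00) = 18.847277
converged: |Δa| < 1e-12 after 5 iterations
sag = a·(cosh(S/(2a)) − 1) = 18.847277·(cosh(1.287295) − 1) = 17.895382
T_max/T_min = cosh(S/(2a)) = 1.949494

a=18.847 sag=17.895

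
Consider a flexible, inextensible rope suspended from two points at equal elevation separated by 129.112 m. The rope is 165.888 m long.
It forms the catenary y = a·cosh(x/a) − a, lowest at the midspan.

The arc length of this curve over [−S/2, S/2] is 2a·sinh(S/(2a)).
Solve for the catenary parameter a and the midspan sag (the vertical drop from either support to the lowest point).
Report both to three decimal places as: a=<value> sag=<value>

seed: a₀ = √(S³/(24(L−S))) = √(129.112³/(24·36.776)) = 49.381246
iter 1: u=1.307298  f(a)=+3.274e+00  f'(a)=-1.760e+00  a ← 49.381246 − (+3.274e+00/-1.760e+00) = 51.241130
iter 2: u=1.259847  f(a)=+1.940e-01  f'(a)=-1.557e+00  a ← 51.241130 − (+1.940e-01/-1.557e+00) = 51.365743
iter 3: u=1.256791  f(a)=+7.767e-04  f'(a)=-1.545e+00  a ← 51.365743 − (+7.767e-04/-1.545e+00) = 51.366246
iter 4: u=1.256779  f(a)=+1.256e-08  f'(a)=-1.545e+00  a ← 51.366246 − (+1.256e-08/-1.545e+00) = 51.366246
iter 5: u=1.256779  f(a)=+0.000e+00  f'(a)=-1.545e+00  a ← 51.366246 − (+0.000e+00/-1.545e+00) = 51.366246
converged: |Δa| < 1e-12 after 5 iterations
sag = a·(cosh(S/(2a)) − 1) = 51.366246·(cosh(1.256779) − 1) = 46.195008
T_max/T_min = cosh(S/(2a)) = 1.899326

a=51.366 sag=46.195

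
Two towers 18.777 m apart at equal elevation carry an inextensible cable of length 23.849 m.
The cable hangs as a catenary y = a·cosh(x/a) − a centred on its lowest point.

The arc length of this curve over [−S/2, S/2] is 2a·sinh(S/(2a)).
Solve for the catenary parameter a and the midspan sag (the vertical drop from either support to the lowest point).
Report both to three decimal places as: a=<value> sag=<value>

a=7.657 sag=6.514

seed: a₀ = √(S³/(24(L−S))) = √(18.777³/(24·5.072)) = 7.374695
iter 1: u=1.273070  f(a)=+4.272e-01  f'(a)=-1.612e+00  a ← 7.374695 − (+4.272e-01/-1.612e+00) = 7.639771
iter 2: u=1.228898  f(a)=+2.412e-02  f'(a)=-1.434e+00  a ← 7.639771 − (+2.412e-02/-1.434e+00) = 7.656582
iter 3: u=1.226200  f(a)=+8.700e-05  f'(a)=-1.424e+00  a ← 7.656582 − (+8.700e-05/-1.424e+00) = 7.656643
iter 4: u=1.226190  f(a)=+1.142e-09  f'(a)=-1.424e+00  a ← 7.656643 − (+1.142e-09/-1.424e+00) = 7.656643
iter 5: u=1.226190  f(a)=+0.000e+00  f'(a)=-1.424e+00  a ← 7.656643 − (+0.000e+00/-1.424e+00) = 7.656643
converged: |Δa| < 1e-12 after 5 iterations
sag = a·(cosh(S/(2a)) − 1) = 7.656643·(cosh(1.226190) − 1) = 6.514380
T_max/T_min = cosh(S/(2a)) = 1.850814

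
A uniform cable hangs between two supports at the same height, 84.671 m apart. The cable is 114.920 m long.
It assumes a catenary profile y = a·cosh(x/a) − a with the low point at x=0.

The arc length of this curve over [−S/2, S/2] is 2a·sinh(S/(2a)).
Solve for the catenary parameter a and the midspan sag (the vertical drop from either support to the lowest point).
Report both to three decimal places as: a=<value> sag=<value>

seed: a₀ = √(S³/(24(L−S))) = √(84.671³/(24·30.249)) = 28.916179
iter 1: u=1.464077  f(a)=+3.412e+00  f'(a)=-2.576e+00  a ← 28.916179 − (+3.412e+00/-2.576e+00) = 30.240693
iter 2: u=1.399951  f(a)=+2.485e-01  f'(a)=-2.214e+00  a ← 30.240693 − (+2.485e-01/-2.214e+00) = 30.352937
iter 3: u=1.394774  f(a)=+1.546e-03  f'(a)=-2.186e+00  a ← 30.352937 − (+1.546e-03/-2.186e+00) = 30.353644
iter 4: u=1.394742  f(a)=+6.068e-08  f'(a)=-2.186e+00  a ← 30.353644 − (+6.068e-08/-2.186e+00) = 30.353644
iter 5: u=1.394742  f(a)=-1.421e-14  f'(a)=-2.186e+00  a ← 30.353644 − (-1.421e-14/-2.186e+00) = 30.353644
converged: |Δa| < 1e-12 after 5 iterations
sag = a·(cosh(S/(2a)) − 1) = 30.353644·(cosh(1.394742) − 1) = 34.630933
T_max/T_min = cosh(S/(2a)) = 2.140915

a=30.354 sag=34.631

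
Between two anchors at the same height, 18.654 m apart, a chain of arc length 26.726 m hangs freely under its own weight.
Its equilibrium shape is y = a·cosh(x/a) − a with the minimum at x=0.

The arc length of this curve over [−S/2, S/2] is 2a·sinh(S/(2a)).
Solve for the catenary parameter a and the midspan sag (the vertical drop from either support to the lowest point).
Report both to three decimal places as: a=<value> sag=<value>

a=6.132 sag=8.571

seed: a₀ = √(S³/(24(L−S))) = √(18.654³/(24·8.072)) = 5.788443
iter 1: u=1.611314  f(a)=+1.115e+00  f'(a)=-3.584e+00  a ← 5.788443 − (+1.115e+00/-3.584e+00) = 6.099597
iter 2: u=1.529117  f(a)=+9.622e-02  f'(a)=-2.990e+00  a ← 6.099597 − (+9.622e-02/-2.990e+00) = 6.131783
iter 3: u=1.521091  f(a)=+8.660e-04  f'(a)=-2.936e+00  a ← 6.131783 − (+8.660e-04/-2.936e+00) = 6.132078
iter 4: u=1.521018  f(a)=+7.154e-08  f'(a)=-2.935e+00  a ← 6.132078 − (+7.154e-08/-2.935e+00) = 6.132078
iter 5: u=1.521018  f(a)=+3.553e-15  f'(a)=-2.935e+00  a ← 6.132078 − (+3.553e-15/-2.935e+00) = 6.132078
converged: |Δa| < 1e-12 after 5 iterations
sag = a·(cosh(S/(2a)) − 1) = 6.132078·(cosh(1.521018) − 1) = 8.570716
T_max/T_min = cosh(S/(2a)) = 2.397685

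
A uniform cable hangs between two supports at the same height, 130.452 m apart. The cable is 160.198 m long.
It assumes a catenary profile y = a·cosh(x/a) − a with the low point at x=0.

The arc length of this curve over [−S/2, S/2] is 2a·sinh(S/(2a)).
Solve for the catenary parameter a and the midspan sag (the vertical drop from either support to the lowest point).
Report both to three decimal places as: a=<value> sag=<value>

seed: a₀ = √(S³/(24(L−S))) = √(130.452³/(24·29.746)) = 55.764294
iter 1: u=1.169673  f(a)=+2.102e+00  f'(a)=-1.220e+00  a ← 55.764294 − (+2.102e+00/-1.220e+00) = 57.487389
iter 2: u=1.134614  f(a)=+1.014e-01  f'(a)=-1.105e+00  a ← 57.487389 − (+1.014e-01/-1.105e+00) = 57.579133
iter 3: u=1.132806  f(a)=+2.622e-04  f'(a)=-1.099e+00  a ← 57.579133 − (+2.622e-04/-1.099e+00) = 57.579372
iter 4: u=1.132802  f(a)=+1.763e-09  f'(a)=-1.099e+00  a ← 57.579372 − (+1.763e-09/-1.099e+00) = 57.579372
iter 5: u=1.132802  f(a)=+0.000e+00  f'(a)=-1.099e+00  a ← 57.579372 − (+0.000e+00/-1.099e+00) = 57.579372
converged: |Δa| < 1e-12 after 5 iterations
sag = a·(cosh(S/(2a)) − 1) = 57.579372·(cosh(1.132802) − 1) = 41.067645
T_max/T_min = cosh(S/(2a)) = 1.713235

a=57.579 sag=41.068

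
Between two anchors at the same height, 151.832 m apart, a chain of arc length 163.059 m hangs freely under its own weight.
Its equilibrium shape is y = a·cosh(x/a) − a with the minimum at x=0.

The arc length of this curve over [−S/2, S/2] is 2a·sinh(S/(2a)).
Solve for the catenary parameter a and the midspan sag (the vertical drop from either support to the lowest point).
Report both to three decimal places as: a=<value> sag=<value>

seed: a₀ = √(S³/(24(L−S))) = √(151.832³/(24·11.227)) = 113.974445
iter 1: u=0.666079  f(a)=+2.517e-01  f'(a)=-2.059e-01  a ← 113.974445 − (+2.517e-01/-2.059e-01) = 115.196930
iter 2: u=0.659011  f(a)=+4.107e-03  f'(a)=-1.992e-01  a ← 115.196930 − (+4.107e-03/-1.992e-01) = 115.217545
iter 3: u=0.658893  f(a)=+1.134e-06  f'(a)=-1.991e-01  a ← 115.217545 − (+1.134e-06/-1.991e-01) = 115.217550
iter 4: u=0.658893  f(a)=+8.527e-14  f'(a)=-1.991e-01  a ← 115.217550 − (+8.527e-14/-1.991e-01) = 115.217550
converged: |Δa| < 1e-12 after 4 iterations
sag = a·(cosh(S/(2a)) − 1) = 115.217550·(cosh(0.658893) − 1) = 25.928272
T_max/T_min = cosh(S/(2a)) = 1.225038

a=115.218 sag=25.928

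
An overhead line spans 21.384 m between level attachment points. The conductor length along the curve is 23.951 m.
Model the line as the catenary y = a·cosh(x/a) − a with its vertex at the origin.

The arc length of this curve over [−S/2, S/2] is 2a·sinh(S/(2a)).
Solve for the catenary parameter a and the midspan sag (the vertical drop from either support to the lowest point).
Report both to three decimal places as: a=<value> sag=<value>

seed: a₀ = √(S³/(24(L−S))) = √(21.384³/(24·2.567)) = 12.598385
iter 1: u=0.848680  f(a)=+9.405e-02  f'(a)=-4.376e-01  a ← 12.598385 − (+9.405e-02/-4.376e-01) = 12.813284
iter 2: u=0.834446  f(a)=+2.460e-03  f'(a)=-4.150e-01  a ← 12.813284 − (+2.460e-03/-4.150e-01) = 12.819213
iter 3: u=0.834061  f(a)=+1.784e-06  f'(a)=-4.144e-01  a ← 12.819213 − (+1.784e-06/-4.144e-01) = 12.819217
iter 4: u=0.834060  f(a)=+9.415e-13  f'(a)=-4.144e-01  a ← 12.819217 − (+9.415e-13/-4.144e-01) = 12.819217
converged: |Δa| < 1e-12 after 4 iterations
sag = a·(cosh(S/(2a)) − 1) = 12.819217·(cosh(0.834060) − 1) = 4.723443
T_max/T_min = cosh(S/(2a)) = 1.368466

a=12.819 sag=4.723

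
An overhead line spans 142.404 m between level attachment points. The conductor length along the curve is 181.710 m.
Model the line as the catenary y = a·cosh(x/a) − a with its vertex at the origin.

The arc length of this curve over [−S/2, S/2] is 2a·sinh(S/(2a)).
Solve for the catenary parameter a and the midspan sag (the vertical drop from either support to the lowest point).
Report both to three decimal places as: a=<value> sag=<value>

a=57.487 sag=50.027

seed: a₀ = √(S³/(24(L−S))) = √(142.404³/(24·39.306)) = 55.328416
iter 1: u=1.286897  f(a)=+3.386e+00  f'(a)=-1.670e+00  a ← 55.328416 − (+3.386e+00/-1.670e+00) = 57.355424
iter 2: u=1.241417  f(a)=+1.950e-01  f'(a)=-1.483e+00  a ← 57.355424 − (+1.950e-01/-1.483e+00) = 57.486885
iter 3: u=1.238578  f(a)=+7.339e-04  f'(a)=-1.472e+00  a ← 57.486885 − (+7.339e-04/-1.472e+00) = 57.487384
iter 4: u=1.238567  f(a)=+1.048e-08  f'(a)=-1.472e+00  a ← 57.487384 − (+1.048e-08/-1.472e+00) = 57.487384
iter 5: u=1.238567  f(a)=-2.842e-14  f'(a)=-1.472e+00  a ← 57.487384 − (-2.842e-14/-1.472e+00) = 57.487384
converged: |Δa| < 1e-12 after 5 iterations
sag = a·(cosh(S/(2a)) − 1) = 57.487384·(cosh(1.238567) − 1) = 50.027407
T_max/T_min = cosh(S/(2a)) = 1.870233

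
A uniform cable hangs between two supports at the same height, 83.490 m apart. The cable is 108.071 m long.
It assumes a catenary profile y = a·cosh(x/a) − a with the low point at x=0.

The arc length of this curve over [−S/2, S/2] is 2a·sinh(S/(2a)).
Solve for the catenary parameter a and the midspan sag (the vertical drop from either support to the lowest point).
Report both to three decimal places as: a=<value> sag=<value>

a=32.711 sag=30.454

seed: a₀ = √(S³/(24(L−S))) = √(83.490³/(24·24.581)) = 31.408435
iter 1: u=1.329102  f(a)=+2.265e+00  f'(a)=-1.860e+00  a ← 31.408435 − (+2.265e+00/-1.860e+00) = 32.626174
iter 2: u=1.279494  f(a)=+1.384e-01  f'(a)=-1.639e+00  a ← 32.626174 − (+1.384e-01/-1.639e+00) = 32.710607
iter 3: u=1.276192  f(a)=+5.909e-04  f'(a)=-1.625e+00  a ← 32.710607 − (+5.909e-04/-1.625e+00) = 32.710970
iter 4: u=1.276177  f(a)=+1.088e-08  f'(a)=-1.625e+00  a ← 32.710970 − (+1.088e-08/-1.625e+00) = 32.710970
iter 5: u=1.276177  f(a)=+0.000e+00  f'(a)=-1.625e+00  a ← 32.710970 − (+0.000e+00/-1.625e+00) = 32.710970
converged: |Δa| < 1e-12 after 5 iterations
sag = a·(cosh(S/(2a)) − 1) = 32.710970·(cosh(1.276177) − 1) = 30.454232
T_max/T_min = cosh(S/(2a)) = 1.931010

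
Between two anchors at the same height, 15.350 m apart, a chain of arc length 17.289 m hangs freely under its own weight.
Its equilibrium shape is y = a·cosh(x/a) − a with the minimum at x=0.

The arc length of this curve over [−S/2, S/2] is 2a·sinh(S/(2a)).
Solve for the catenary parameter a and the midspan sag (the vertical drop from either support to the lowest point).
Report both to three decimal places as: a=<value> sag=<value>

seed: a₀ = √(S³/(24(L−S))) = √(15.350³/(24·1.939)) = 8.815928
iter 1: u=0.870583  f(a)=+7.482e-02  f'(a)=-4.741e-01  a ← 8.815928 − (+7.482e-02/-4.741e-01) = 8.973729
iter 2: u=0.855274  f(a)=+2.056e-03  f'(a)=-4.484e-01  a ← 8.973729 − (+2.056e-03/-4.484e-01) = 8.978315
iter 3: u=0.854837  f(a)=+1.650e-06  f'(a)=-4.477e-01  a ← 8.978315 − (+1.650e-06/-4.477e-01) = 8.978319
iter 4: u=0.854837  f(a)=+1.066e-12  f'(a)=-4.477e-01  a ← 8.978319 − (+1.066e-12/-4.477e-01) = 8.978319
converged: |Δa| < 1e-12 after 4 iterations
sag = a·(cosh(S/(2a)) − 1) = 8.978319·(cosh(0.854837) − 1) = 3.485131
T_max/T_min = cosh(S/(2a)) = 1.388172

a=8.978 sag=3.485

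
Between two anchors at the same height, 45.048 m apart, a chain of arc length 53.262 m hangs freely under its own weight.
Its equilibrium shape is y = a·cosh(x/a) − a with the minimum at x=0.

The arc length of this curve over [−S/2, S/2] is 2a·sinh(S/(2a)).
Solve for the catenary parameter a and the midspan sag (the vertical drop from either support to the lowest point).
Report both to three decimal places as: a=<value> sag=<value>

a=22.100 sag=12.507

seed: a₀ = √(S³/(24(L−S))) = √(45.048³/(24·8.214)) = 21.534277
iter 1: u=1.045960  f(a)=+4.612e-01  f'(a)=-8.497e-01  a ← 21.534277 − (+4.612e-01/-8.497e-01) = 22.077082
iter 2: u=1.020244  f(a)=+1.801e-02  f'(a)=-7.845e-01  a ← 22.077082 − (+1.801e-02/-7.845e-01) = 22.100046
iter 3: u=1.019183  f(a)=+2.996e-05  f'(a)=-7.819e-01  a ← 22.100046 − (+2.996e-05/-7.819e-01) = 22.100084
iter 4: u=1.019182  f(a)=+8.313e-11  f'(a)=-7.819e-01  a ← 22.100084 − (+8.313e-11/-7.819e-01) = 22.100084
iter 5: u=1.019182  f(a)=-7.105e-15  f'(a)=-7.819e-01  a ← 22.100084 − (-7.105e-15/-7.819e-01) = 22.100084
converged: |Δa| < 1e-12 after 5 iterations
sag = a·(cosh(S/(2a)) − 1) = 22.100084·(cosh(1.019182) − 1) = 12.506619
T_max/T_min = cosh(S/(2a)) = 1.565908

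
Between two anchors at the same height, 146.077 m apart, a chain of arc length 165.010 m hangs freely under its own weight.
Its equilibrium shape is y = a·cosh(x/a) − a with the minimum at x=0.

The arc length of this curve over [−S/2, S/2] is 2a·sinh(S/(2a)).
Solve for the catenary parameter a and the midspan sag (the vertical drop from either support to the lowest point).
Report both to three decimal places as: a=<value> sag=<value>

seed: a₀ = √(S³/(24(L−S))) = √(146.077³/(24·18.933)) = 82.824233
iter 1: u=0.881849  f(a)=+7.499e-01  f'(a)=-4.937e-01  a ← 82.824233 − (+7.499e-01/-4.937e-01) = 84.343148
iter 2: u=0.865968  f(a)=+2.113e-02  f'(a)=-4.663e-01  a ← 84.343148 − (+2.113e-02/-4.663e-01) = 84.388459
iter 3: u=0.865503  f(a)=+1.785e-05  f'(a)=-4.655e-01  a ← 84.388459 − (+1.785e-05/-4.655e-01) = 84.388497
iter 4: u=0.865503  f(a)=+1.276e-11  f'(a)=-4.655e-01  a ← 84.388497 − (+1.276e-11/-4.655e-01) = 84.388497
converged: |Δa| < 1e-12 after 4 iterations
sag = a·(cosh(S/(2a)) − 1) = 84.388497·(cosh(0.865503) − 1) = 33.630541
T_max/T_min = cosh(S/(2a)) = 1.398520

a=84.388 sag=33.631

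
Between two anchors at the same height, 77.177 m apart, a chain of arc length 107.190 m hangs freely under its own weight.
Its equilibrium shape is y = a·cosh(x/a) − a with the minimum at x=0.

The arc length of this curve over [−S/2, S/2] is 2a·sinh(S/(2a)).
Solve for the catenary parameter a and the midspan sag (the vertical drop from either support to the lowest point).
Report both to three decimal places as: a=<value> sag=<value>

seed: a₀ = √(S³/(24(L−S))) = √(77.177³/(24·30.013)) = 25.262220
iter 1: u=1.527518  f(a)=+3.702e+00  f'(a)=-2.979e+00  a ← 25.262220 − (+3.702e+00/-2.979e+00) = 26.505157
iter 2: u=1.455887  f(a)=+2.908e-01  f'(a)=-2.528e+00  a ← 26.505157 − (+2.908e-01/-2.528e+00) = 26.620200
iter 3: u=1.449595  f(a)=+2.132e-03  f'(a)=-2.491e+00  a ← 26.620200 − (+2.132e-03/-2.491e+00) = 26.621056
iter 4: u=1.449548  f(a)=+1.164e-07  f'(a)=-2.490e+00  a ← 26.621056 − (+1.164e-07/-2.490e+00) = 26.621056
iter 5: u=1.449548  f(a)=+0.000e+00  f'(a)=-2.490e+00  a ← 26.621056 − (+0.000e+00/-2.490e+00) = 26.621056
converged: |Δa| < 1e-12 after 5 iterations
sag = a·(cosh(S/(2a)) − 1) = 26.621056·(cosh(1.449548) − 1) = 33.221276
T_max/T_min = cosh(S/(2a)) = 2.247932

a=26.621 sag=33.221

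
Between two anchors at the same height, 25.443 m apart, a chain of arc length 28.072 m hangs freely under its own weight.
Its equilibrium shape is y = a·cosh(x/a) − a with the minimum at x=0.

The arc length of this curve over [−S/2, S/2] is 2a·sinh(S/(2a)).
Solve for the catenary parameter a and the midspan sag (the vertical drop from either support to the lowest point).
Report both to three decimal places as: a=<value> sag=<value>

seed: a₀ = √(S³/(24(L−S))) = √(25.443³/(24·2.629)) = 16.156659
iter 1: u=0.787384  f(a)=+8.271e-02  f'(a)=-3.461e-01  a ← 16.156659 − (+8.271e-02/-3.461e-01) = 16.395656
iter 2: u=0.775907  f(a)=+1.871e-03  f'(a)=-3.306e-01  a ← 16.395656 − (+1.871e-03/-3.306e-01) = 16.401316
iter 3: u=0.775639  f(a)=+1.007e-06  f'(a)=-3.302e-01  a ← 16.401316 − (+1.007e-06/-3.302e-01) = 16.401319
iter 4: u=0.775639  f(a)=+2.913e-13  f'(a)=-3.302e-01  a ← 16.401319 − (+2.913e-13/-3.302e-01) = 16.401319
converged: |Δa| < 1e-12 after 4 iterations
sag = a·(cosh(S/(2a)) − 1) = 16.401319·(cosh(0.775639) − 1) = 5.186005
T_max/T_min = cosh(S/(2a)) = 1.316194

a=16.401 sag=5.186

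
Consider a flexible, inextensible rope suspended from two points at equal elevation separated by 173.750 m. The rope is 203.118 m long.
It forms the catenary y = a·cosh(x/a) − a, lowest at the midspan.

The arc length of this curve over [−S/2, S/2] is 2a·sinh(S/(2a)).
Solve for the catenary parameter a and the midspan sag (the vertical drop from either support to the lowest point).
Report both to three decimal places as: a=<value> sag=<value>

a=88.374 sag=46.252

seed: a₀ = √(S³/(24(L−S))) = √(173.750³/(24·29.368)) = 86.266944
iter 1: u=1.007049  f(a)=+1.526e+00  f'(a)=-7.525e-01  a ← 86.266944 − (+1.526e+00/-7.525e-01) = 88.294480
iter 2: u=0.983923  f(a)=+5.544e-02  f'(a)=-6.987e-01  a ← 88.294480 − (+5.544e-02/-6.987e-01) = 88.373835
iter 3: u=0.983040  f(a)=+7.934e-05  f'(a)=-6.967e-01  a ← 88.373835 − (+7.934e-05/-6.967e-01) = 88.373949
iter 4: u=0.983039  f(a)=+1.630e-10  f'(a)=-6.967e-01  a ← 88.373949 − (+1.630e-10/-6.967e-01) = 88.373949
iter 5: u=0.983039  f(a)=+2.842e-14  f'(a)=-6.967e-01  a ← 88.373949 − (+2.842e-14/-6.967e-01) = 88.373949
converged: |Δa| < 1e-12 after 5 iterations
sag = a·(cosh(S/(2a)) − 1) = 88.373949·(cosh(0.983039) − 1) = 46.252146
T_max/T_min = cosh(S/(2a)) = 1.523369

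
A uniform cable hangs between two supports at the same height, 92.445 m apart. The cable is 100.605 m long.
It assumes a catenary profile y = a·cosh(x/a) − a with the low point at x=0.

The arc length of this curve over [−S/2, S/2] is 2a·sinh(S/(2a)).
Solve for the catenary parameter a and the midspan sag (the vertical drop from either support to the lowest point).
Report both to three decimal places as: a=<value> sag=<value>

seed: a₀ = √(S³/(24(L−S))) = √(92.445³/(24·8.160)) = 63.514728
iter 1: u=0.727745  f(a)=+2.188e-01  f'(a)=-2.708e-01  a ← 63.514728 − (+2.188e-01/-2.708e-01) = 64.322753
iter 2: u=0.718603  f(a)=+4.246e-03  f'(a)=-2.604e-01  a ← 64.322753 − (+4.246e-03/-2.604e-01) = 64.339059
iter 3: u=0.718421  f(a)=+1.669e-06  f'(a)=-2.602e-01  a ← 64.339059 − (+1.669e-06/-2.602e-01) = 64.339065
iter 4: u=0.718420  f(a)=+2.558e-13  f'(a)=-2.602e-01  a ← 64.339065 − (+2.558e-13/-2.602e-01) = 64.339065
converged: |Δa| < 1e-12 after 4 iterations
sag = a·(cosh(S/(2a)) − 1) = 64.339065·(cosh(0.718420) − 1) = 17.330126
T_max/T_min = cosh(S/(2a)) = 1.269356

a=64.339 sag=17.330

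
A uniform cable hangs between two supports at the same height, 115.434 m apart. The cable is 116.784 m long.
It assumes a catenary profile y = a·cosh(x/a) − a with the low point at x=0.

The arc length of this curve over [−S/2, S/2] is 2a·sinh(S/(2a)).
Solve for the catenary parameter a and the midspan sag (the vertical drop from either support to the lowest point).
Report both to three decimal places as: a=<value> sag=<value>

a=218.267 sag=7.676

seed: a₀ = √(S³/(24(L−S))) = √(115.434³/(24·1.350)) = 217.885391
iter 1: u=0.264896  f(a)=+4.744e-03  f'(a)=-1.248e-02  a ← 217.885391 − (+4.744e-03/-1.248e-02) = 218.265581
iter 2: u=0.264435  f(a)=+1.245e-05  f'(a)=-1.241e-02  a ← 218.265581 − (+1.245e-05/-1.241e-02) = 218.266584
iter 3: u=0.264434  f(a)=+8.619e-11  f'(a)=-1.241e-02  a ← 218.266584 − (+8.619e-11/-1.241e-02) = 218.266584
iter 4: u=0.264434  f(a)=+1.421e-14  f'(a)=-1.241e-02  a ← 218.266584 − (+1.421e-14/-1.241e-02) = 218.266584
converged: |Δa| < 1e-12 after 4 iterations
sag = a·(cosh(S/(2a)) − 1) = 218.266584·(cosh(0.264434) − 1) = 7.675726
T_max/T_min = cosh(S/(2a)) = 1.035167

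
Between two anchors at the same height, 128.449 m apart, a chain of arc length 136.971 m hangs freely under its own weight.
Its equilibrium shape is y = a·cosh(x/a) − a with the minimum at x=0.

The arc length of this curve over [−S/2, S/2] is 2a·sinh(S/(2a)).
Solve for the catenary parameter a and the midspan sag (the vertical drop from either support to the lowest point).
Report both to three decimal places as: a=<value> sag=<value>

a=102.791 sag=20.725

seed: a₀ = √(S³/(24(L−S))) = √(128.449³/(24·8.522)) = 101.793420
iter 1: u=0.630930  f(a)=+1.712e-01  f'(a)=-1.742e-01  a ← 101.793420 − (+1.712e-01/-1.742e-01) = 102.776413
iter 2: u=0.624895  f(a)=+2.512e-03  f'(a)=-1.691e-01  a ← 102.776413 − (+2.512e-03/-1.691e-01) = 102.791266
iter 3: u=0.624805  f(a)=+5.585e-07  f'(a)=-1.690e-01  a ← 102.791266 − (+5.585e-07/-1.690e-01) = 102.791270
iter 4: u=0.624805  f(a)=+5.684e-14  f'(a)=-1.690e-01  a ← 102.791270 − (+5.684e-14/-1.690e-01) = 102.791270
converged: |Δa| < 1e-12 after 4 iterations
sag = a·(cosh(S/(2a)) − 1) = 102.791270·(cosh(0.624805) − 1) = 20.725162
T_max/T_min = cosh(S/(2a)) = 1.201624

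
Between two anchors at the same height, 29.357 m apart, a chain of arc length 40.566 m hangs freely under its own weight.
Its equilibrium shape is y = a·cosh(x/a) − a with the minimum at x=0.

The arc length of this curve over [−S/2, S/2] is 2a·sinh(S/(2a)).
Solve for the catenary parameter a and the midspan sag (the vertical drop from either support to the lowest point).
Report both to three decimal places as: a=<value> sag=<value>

a=10.211 sag=12.497

seed: a₀ = √(S³/(24(L−S))) = √(29.357³/(24·11.209)) = 9.697917
iter 1: u=1.513572  f(a)=+1.356e+00  f'(a)=-2.886e+00  a ← 9.697917 − (+1.356e+00/-2.886e+00) = 10.167788
iter 2: u=1.443628  f(a)=+1.048e-01  f'(a)=-2.456e+00  a ← 10.167788 − (+1.048e-01/-2.456e+00) = 10.210456
iter 3: u=1.437595  f(a)=+7.415e-04  f'(a)=-2.421e+00  a ← 10.210456 − (+7.415e-04/-2.421e+00) = 10.210762
iter 4: u=1.437552  f(a)=+3.771e-08  f'(a)=-2.421e+00  a ← 10.210762 − (+3.771e-08/-2.421e+00) = 10.210762
iter 5: u=1.437552  f(a)=+0.000e+00  f'(a)=-2.421e+00  a ← 10.210762 − (+0.000e+00/-2.421e+00) = 10.210762
converged: |Δa| < 1e-12 after 5 iterations
sag = a·(cosh(S/(2a)) − 1) = 10.210762·(cosh(1.437552) − 1) = 12.497381
T_max/T_min = cosh(S/(2a)) = 2.223942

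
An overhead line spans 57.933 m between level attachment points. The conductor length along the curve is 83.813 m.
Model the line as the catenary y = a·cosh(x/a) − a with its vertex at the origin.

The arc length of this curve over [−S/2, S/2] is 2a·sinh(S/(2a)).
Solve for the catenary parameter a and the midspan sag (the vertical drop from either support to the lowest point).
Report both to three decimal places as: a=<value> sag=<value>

a=18.775 sag=27.145

seed: a₀ = √(S³/(24(L−S))) = √(57.933³/(24·25.880)) = 17.692992
iter 1: u=1.637174  f(a)=+3.698e+00  f'(a)=-3.788e+00  a ← 17.692992 − (+3.698e+00/-3.788e+00) = 18.669148
iter 2: u=1.551571  f(a)=+3.281e-01  f'(a)=-3.144e+00  a ← 18.669148 − (+3.281e-01/-3.144e+00) = 18.773527
iter 3: u=1.542944  f(a)=+3.138e-03  f'(a)=-3.084e+00  a ← 18.773527 − (+3.138e-03/-3.084e+00) = 18.774544
iter 4: u=1.542860  f(a)=+2.932e-07  f'(a)=-3.083e+00  a ← 18.774544 − (+2.932e-07/-3.083e+00) = 18.774545
iter 5: u=1.542860  f(a)=-1.421e-14  f'(a)=-3.083e+00  a ← 18.774545 − (-1.421e-14/-3.083e+00) = 18.774545
converged: |Δa| < 1e-12 after 5 iterations
sag = a·(cosh(S/(2a)) − 1) = 18.774545·(cosh(1.542860) − 1) = 27.145367
T_max/T_min = cosh(S/(2a)) = 2.445860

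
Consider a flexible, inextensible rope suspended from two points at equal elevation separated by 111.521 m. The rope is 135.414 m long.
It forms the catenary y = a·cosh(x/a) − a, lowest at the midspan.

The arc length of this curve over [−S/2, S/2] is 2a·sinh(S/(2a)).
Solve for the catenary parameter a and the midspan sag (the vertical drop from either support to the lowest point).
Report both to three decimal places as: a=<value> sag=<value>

seed: a₀ = √(S³/(24(L−S))) = √(111.521³/(24·23.893)) = 49.180622
iter 1: u=1.133790  f(a)=+1.584e+00  f'(a)=-1.102e+00  a ← 49.180622 − (+1.584e+00/-1.102e+00) = 50.617055
iter 2: u=1.101615  f(a)=+7.203e-02  f'(a)=-1.004e+00  a ← 50.617055 − (+7.203e-02/-1.004e+00) = 50.688781
iter 3: u=1.100056  f(a)=+1.647e-04  f'(a)=-9.996e-01  a ← 50.688781 − (+1.647e-04/-9.996e-01) = 50.688946
iter 4: u=1.100052  f(a)=+8.660e-10  f'(a)=-9.996e-01  a ← 50.688946 − (+8.660e-10/-9.996e-01) = 50.688946
iter 5: u=1.100052  f(a)=+2.842e-14  f'(a)=-9.996e-01  a ← 50.688946 − (+2.842e-14/-9.996e-01) = 50.688946
converged: |Δa| < 1e-12 after 5 iterations
sag = a·(cosh(S/(2a)) − 1) = 50.688946·(cosh(1.100052) − 1) = 33.890053
T_max/T_min = cosh(S/(2a)) = 1.668589

a=50.689 sag=33.890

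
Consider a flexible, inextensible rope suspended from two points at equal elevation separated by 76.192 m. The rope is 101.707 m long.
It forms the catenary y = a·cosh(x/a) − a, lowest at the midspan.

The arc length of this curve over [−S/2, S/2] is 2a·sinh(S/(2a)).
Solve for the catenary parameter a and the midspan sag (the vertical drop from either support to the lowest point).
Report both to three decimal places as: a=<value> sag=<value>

seed: a₀ = √(S³/(24(L−S))) = √(76.192³/(24·25.515)) = 26.875754
iter 1: u=1.417486  f(a)=+2.689e+00  f'(a)=-2.309e+00  a ← 26.875754 − (+2.689e+00/-2.309e+00) = 28.040685
iter 2: u=1.358597  f(a)=+1.847e-01  f'(a)=-2.001e+00  a ← 28.040685 − (+1.847e-01/-2.001e+00) = 28.132993
iter 3: u=1.354140  f(a)=+1.014e-03  f'(a)=-1.980e+00  a ← 28.132993 − (+1.014e-03/-1.980e+00) = 28.133505
iter 4: u=1.354115  f(a)=+3.091e-08  f'(a)=-1.979e+00  a ← 28.133505 − (+3.091e-08/-1.979e+00) = 28.133505
iter 5: u=1.354115  f(a)=+1.421e-14  f'(a)=-1.979e+00  a ← 28.133505 − (+1.421e-14/-1.979e+00) = 28.133505
converged: |Δa| < 1e-12 after 5 iterations
sag = a·(cosh(S/(2a)) − 1) = 28.133505·(cosh(1.354115) − 1) = 29.983382
T_max/T_min = cosh(S/(2a)) = 2.065753

a=28.134 sag=29.983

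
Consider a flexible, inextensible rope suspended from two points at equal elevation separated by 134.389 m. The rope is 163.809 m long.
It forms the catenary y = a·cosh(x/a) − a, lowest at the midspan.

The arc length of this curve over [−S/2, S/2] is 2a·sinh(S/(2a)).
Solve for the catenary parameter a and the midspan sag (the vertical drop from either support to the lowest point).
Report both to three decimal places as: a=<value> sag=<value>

a=60.465 sag=41.340

seed: a₀ = √(S³/(24(L−S))) = √(134.389³/(24·29.420)) = 58.629829
iter 1: u=1.146080  f(a)=+1.994e+00  f'(a)=-1.142e+00  a ← 58.629829 − (+1.994e+00/-1.142e+00) = 60.376021
iter 2: u=1.112934  f(a)=+9.254e-02  f'(a)=-1.038e+00  a ← 60.376021 − (+9.254e-02/-1.038e+00) = 60.465172
iter 3: u=1.111293  f(a)=+2.208e-04  f'(a)=-1.033e+00  a ← 60.465172 − (+2.208e-04/-1.033e+00) = 60.465385
iter 4: u=1.111289  f(a)=+1.264e-09  f'(a)=-1.033e+00  a ← 60.465385 − (+1.264e-09/-1.033e+00) = 60.465385
iter 5: u=1.111289  f(a)=+0.000e+00  f'(a)=-1.033e+00  a ← 60.465385 − (+0.000e+00/-1.033e+00) = 60.465385
converged: |Δa| < 1e-12 after 5 iterations
sag = a·(cosh(S/(2a)) − 1) = 60.465385·(cosh(1.111289) − 1) = 41.340361
T_max/T_min = cosh(S/(2a)) = 1.683703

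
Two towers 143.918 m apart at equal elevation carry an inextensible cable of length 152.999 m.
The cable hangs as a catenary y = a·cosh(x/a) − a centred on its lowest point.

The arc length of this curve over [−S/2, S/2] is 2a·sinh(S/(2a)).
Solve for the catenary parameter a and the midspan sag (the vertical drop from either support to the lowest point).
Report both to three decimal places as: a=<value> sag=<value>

seed: a₀ = √(S³/(24(L−S))) = √(143.918³/(24·9.081)) = 116.949997
iter 1: u=0.615297  f(a)=+1.735e-01  f'(a)=-1.613e-01  a ← 116.949997 − (+1.735e-01/-1.613e-01) = 118.025653
iter 2: u=0.609689  f(a)=+2.422e-03  f'(a)=-1.568e-01  a ← 118.025653 − (+2.422e-03/-1.568e-01) = 118.041103
iter 3: u=0.609610  f(a)=+4.872e-07  f'(a)=-1.567e-01  a ← 118.041103 − (+4.872e-07/-1.567e-01) = 118.041106
iter 4: u=0.609610  f(a)=+2.842e-14  f'(a)=-1.567e-01  a ← 118.041106 − (+2.842e-14/-1.567e-01) = 118.041106
converged: |Δa| < 1e-12 after 4 iterations
sag = a·(cosh(S/(2a)) − 1) = 118.041106·(cosh(0.609610) − 1) = 22.621171
T_max/T_min = cosh(S/(2a)) = 1.191638

a=118.041 sag=22.621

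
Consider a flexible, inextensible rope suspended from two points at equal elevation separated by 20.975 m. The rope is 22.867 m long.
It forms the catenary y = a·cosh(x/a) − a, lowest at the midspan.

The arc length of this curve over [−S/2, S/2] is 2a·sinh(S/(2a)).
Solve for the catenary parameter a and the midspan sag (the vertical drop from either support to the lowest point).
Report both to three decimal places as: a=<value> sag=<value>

a=14.445 sag=3.977

seed: a₀ = √(S³/(24(L−S))) = √(20.975³/(24·1.892)) = 14.255642
iter 1: u=0.735674  f(a)=+5.186e-02  f'(a)=-2.801e-01  a ← 14.255642 − (+5.186e-02/-2.801e-01) = 14.440813
iter 2: u=0.726240  f(a)=+1.028e-03  f'(a)=-2.691e-01  a ← 14.440813 − (+1.028e-03/-2.691e-01) = 14.444633
iter 3: u=0.726048  f(a)=+4.218e-07  f'(a)=-2.689e-01  a ← 14.444633 − (+4.218e-07/-2.689e-01) = 14.444634
iter 4: u=0.726048  f(a)=+7.105e-14  f'(a)=-2.689e-01  a ← 14.444634 − (+7.105e-14/-2.689e-01) = 14.444634
converged: |Δa| < 1e-12 after 4 iterations
sag = a·(cosh(S/(2a)) − 1) = 14.444634·(cosh(0.726048) − 1) = 3.977428
T_max/T_min = cosh(S/(2a)) = 1.275357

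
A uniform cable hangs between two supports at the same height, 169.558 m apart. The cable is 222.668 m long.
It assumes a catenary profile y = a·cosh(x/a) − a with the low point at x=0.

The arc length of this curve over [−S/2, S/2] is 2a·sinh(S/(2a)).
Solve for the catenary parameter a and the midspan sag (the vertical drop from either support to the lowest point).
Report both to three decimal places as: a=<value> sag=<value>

a=64.560 sag=64.138

seed: a₀ = √(S³/(24(L−S))) = √(169.558³/(24·53.110)) = 61.842018
iter 1: u=1.370896  f(a)=+5.220e+00  f'(a)=-2.063e+00  a ← 61.842018 − (+5.220e+00/-2.063e+00) = 64.372453
iter 2: u=1.317007  f(a)=+3.375e-01  f'(a)=-1.804e+00  a ← 64.372453 − (+3.375e-01/-1.804e+00) = 64.559529
iter 3: u=1.313191  f(a)=+1.626e-03  f'(a)=-1.787e+00  a ← 64.559529 − (+1.626e-03/-1.787e+00) = 64.560440
iter 4: u=1.313173  f(a)=+3.817e-08  f'(a)=-1.787e+00  a ← 64.560440 − (+3.817e-08/-1.787e+00) = 64.560440
iter 5: u=1.313173  f(a)=+2.842e-14  f'(a)=-1.787e+00  a ← 64.560440 − (+2.842e-14/-1.787e+00) = 64.560440
converged: |Δa| < 1e-12 after 5 iterations
sag = a·(cosh(S/(2a)) − 1) = 64.560440·(cosh(1.313173) − 1) = 64.138084
T_max/T_min = cosh(S/(2a)) = 1.993458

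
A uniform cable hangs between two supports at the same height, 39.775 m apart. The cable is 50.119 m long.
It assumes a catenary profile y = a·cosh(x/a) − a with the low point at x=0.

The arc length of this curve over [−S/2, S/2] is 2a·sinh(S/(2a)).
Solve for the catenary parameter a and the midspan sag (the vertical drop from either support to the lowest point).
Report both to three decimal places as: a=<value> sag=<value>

seed: a₀ = √(S³/(24(L−S))) = √(39.775³/(24·10.344)) = 15.920819
iter 1: u=1.249151  f(a)=+8.377e-01  f'(a)=-1.514e+00  a ← 15.920819 − (+8.377e-01/-1.514e+00) = 16.474166
iter 2: u=1.207193  f(a)=+4.565e-02  f'(a)=-1.353e+00  a ← 16.474166 − (+4.565e-02/-1.353e+00) = 16.507910
iter 3: u=1.204725  f(a)=+1.529e-04  f'(a)=-1.344e+00  a ← 16.507910 − (+1.529e-04/-1.344e+00) = 16.508024
iter 4: u=1.204717  f(a)=+1.728e-09  f'(a)=-1.344e+00  a ← 16.508024 − (+1.728e-09/-1.344e+00) = 16.508024
iter 5: u=1.204717  f(a)=+7.105e-15  f'(a)=-1.344e+00  a ← 16.508024 − (+7.105e-15/-1.344e+00) = 16.508024
converged: |Δa| < 1e-12 after 5 iterations
sag = a·(cosh(S/(2a)) − 1) = 16.508024·(cosh(1.204717) − 1) = 13.500198
T_max/T_min = cosh(S/(2a)) = 1.817796

a=16.508 sag=13.500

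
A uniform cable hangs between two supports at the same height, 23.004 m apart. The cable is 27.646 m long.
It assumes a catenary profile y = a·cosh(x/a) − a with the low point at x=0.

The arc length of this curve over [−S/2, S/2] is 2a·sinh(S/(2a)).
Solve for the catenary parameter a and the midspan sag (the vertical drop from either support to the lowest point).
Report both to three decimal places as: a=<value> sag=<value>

a=10.756 sag=6.759

seed: a₀ = √(S³/(24(L−S))) = √(23.004³/(24·4.642)) = 10.453142
iter 1: u=1.100339  f(a)=+2.893e-01  f'(a)=-1.000e+00  a ← 10.453142 − (+2.893e-01/-1.000e+00) = 10.742267
iter 2: u=1.070724  f(a)=+1.244e-02  f'(a)=-9.161e-01  a ← 10.742267 − (+1.244e-02/-9.161e-01) = 10.755841
iter 3: u=1.069372  f(a)=+2.527e-05  f'(a)=-9.124e-01  a ← 10.755841 − (+2.527e-05/-9.124e-01) = 10.755868
iter 4: u=1.069370  f(a)=+1.048e-10  f'(a)=-9.124e-01  a ← 10.755868 − (+1.048e-10/-9.124e-01) = 10.755868
iter 5: u=1.069370  f(a)=-3.553e-15  f'(a)=-9.124e-01  a ← 10.755868 − (-3.553e-15/-9.124e-01) = 10.755868
converged: |Δa| < 1e-12 after 5 iterations
sag = a·(cosh(S/(2a)) − 1) = 10.755868·(cosh(1.069370) − 1) = 6.758812
T_max/T_min = cosh(S/(2a)) = 1.628384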